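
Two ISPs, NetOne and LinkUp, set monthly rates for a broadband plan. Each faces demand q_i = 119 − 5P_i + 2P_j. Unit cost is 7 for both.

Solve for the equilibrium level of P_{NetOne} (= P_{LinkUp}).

19.25

NetOne's profit: π = (P_{NetOne} − 7)(119 − 5P_{NetOne} + 2P_{LinkUp}).
∂π/∂P_{NetOne} = 154 − 10P_{NetOne} + 2P_{LinkUp} = 0 ⇒ P_{NetOne} = 15.4 + 0.2P_{LinkUp}.
The game is symmetric, so in equilibrium P_{LinkUp} = P_{NetOne}: the reaction function gives 0.8P_{NetOne} = 15.4, hence P_{NetOne} = 19.25.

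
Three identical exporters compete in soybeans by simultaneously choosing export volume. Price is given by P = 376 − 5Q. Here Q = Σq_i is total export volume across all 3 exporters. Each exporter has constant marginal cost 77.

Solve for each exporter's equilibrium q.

A representative exporter's profit is π_i = q_i(376 − 5Q) − 77q_i, with Q = q_i + Σ_{j≠i} q_j.
First-order condition: 299 − 10q_i − 5Σ_{j≠i} q_j = 0.
Imposing symmetry (q_j = q for all j) turns Σ_{j≠i} q_j into 2q, so 299 = 20q and q = 14.95.

14.95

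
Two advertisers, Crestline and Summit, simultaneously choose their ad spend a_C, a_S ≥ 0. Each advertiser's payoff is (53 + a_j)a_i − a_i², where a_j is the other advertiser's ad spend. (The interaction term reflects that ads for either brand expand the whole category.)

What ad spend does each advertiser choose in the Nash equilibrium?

53

Crestline's payoff is (53 + a_S)a_C − a_C².
∂π/∂a_C = 53 + a_S − 2a_C = 0, so a_C = 26.5 + 0.5a_S.
Setting a_C = a_S in the reaction function: a_C = 26.5 + 0.5a_C, so a_C = 26.5 / 0.5 = 53.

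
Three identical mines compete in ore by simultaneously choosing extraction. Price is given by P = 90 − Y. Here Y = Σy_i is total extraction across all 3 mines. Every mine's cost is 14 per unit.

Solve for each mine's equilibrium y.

A representative mine's profit is π_i = y_i(90 − Y) − 14y_i, with Y = y_i + Σ_{j≠i} y_j.
First-order condition: 76 − 2y_i − Σ_{j≠i} y_j = 0.
With identical mines, set every y_j = y: then 76 − 2y − 2y = 0, i.e. y = 76/4 = 19.

19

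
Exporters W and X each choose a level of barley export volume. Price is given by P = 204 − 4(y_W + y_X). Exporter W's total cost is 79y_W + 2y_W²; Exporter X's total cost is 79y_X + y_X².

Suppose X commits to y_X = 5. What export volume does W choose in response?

Exporter W's profit: π = y_W(204 − 4(y_W + y_X)) − 79y_W − 2y_W².
∂π/∂y_W = 125 − 12y_W − 4y_X = 0, so y_W = 125/12 − (1/3)y_X.
At y_X = 5: y_W = 125/12 − (1/3)·5 = 8.75.

8.75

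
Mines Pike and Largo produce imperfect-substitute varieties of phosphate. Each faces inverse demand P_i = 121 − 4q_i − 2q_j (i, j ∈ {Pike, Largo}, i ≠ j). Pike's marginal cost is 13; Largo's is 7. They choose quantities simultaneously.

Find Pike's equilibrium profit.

449.44

Mine Pike's profit: π = q_{Pike}(121 − 4q_{Pike} − 2q_{Largo}) − 13q_{Pike}.
∂π/∂q_{Pike} = 108 − 8q_{Pike} − 2q_{Largo} = 0 ⇒ q_{Pike} = 13.5 − 0.25q_{Largo}.
Similarly q_{Largo} = 14.25 − 0.25q_{Pike}.
Solving the two reaction functions simultaneously: (1 − (−0.25)(−0.25))q_{Pike} = 13.5 − 0.25·14.25, so 0.9375q_{Pike} = 9.9375 and q_{Pike} = 10.6.
Then q_{Largo} = 14.25 − 0.25·10.6 = 11.6.
P_{Pike} = 121 − 4·10.6 − 2·11.6 = 55.4.
Profit = (55.4 − 13)·10.6 = 449.44.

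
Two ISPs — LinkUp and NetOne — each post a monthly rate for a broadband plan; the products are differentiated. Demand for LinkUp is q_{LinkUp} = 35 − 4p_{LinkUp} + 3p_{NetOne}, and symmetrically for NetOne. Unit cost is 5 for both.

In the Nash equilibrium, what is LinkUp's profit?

LinkUp's profit: π = (p_{LinkUp} − 5)(35 − 4p_{LinkUp} + 3p_{NetOne}).
∂π/∂p_{LinkUp} = 55 − 8p_{LinkUp} + 3p_{NetOne} = 0 ⇒ p_{LinkUp} = 6.875 + 0.375p_{NetOne}.
By symmetry p_{NetOne} = p_{LinkUp}; substituting into the reaction function, 0.625p_{LinkUp} = 6.875 and p_{LinkUp} = 11.
q_{LinkUp} = 35 − 4·11 + 3·11 = 24.
Profit = (11 − 5)·24 = 144.

144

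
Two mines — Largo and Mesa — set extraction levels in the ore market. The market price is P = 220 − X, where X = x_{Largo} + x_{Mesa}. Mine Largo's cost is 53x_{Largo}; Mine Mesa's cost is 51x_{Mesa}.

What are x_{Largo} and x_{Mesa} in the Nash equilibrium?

55, 57

Mine Largo's profit: π = x_{Largo}(220 − (x_{Largo} + x_{Mesa})) − 53x_{Largo}.
∂π/∂x_{Largo} = 167 − 2x_{Largo} − x_{Mesa} = 0, so x_{Largo} = 83.5 − 0.5x_{Mesa}.
By the same steps for Mesa: x_{Mesa} = 84.5 − 0.5x_{Largo}.
Plugging x_{Mesa} into Largo's best response: x_{Largo} = 83.5 − 0.5(84.5 − 0.5x_{Largo}) ⇒ 0.75x_{Largo} = 41.25, so x_{Largo} = 55.
Then x_{Mesa} = 84.5 − 0.5·55 = 57.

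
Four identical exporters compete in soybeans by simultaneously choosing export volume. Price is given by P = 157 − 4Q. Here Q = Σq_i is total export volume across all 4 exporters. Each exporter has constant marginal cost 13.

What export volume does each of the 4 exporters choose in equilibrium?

A representative exporter's profit is π_i = q_i(157 − 4Q) − 13q_i, with Q = q_i + Σ_{j≠i} q_j.
First-order condition: 144 − 8q_i − 4Σ_{j≠i} q_j = 0.
In a symmetric equilibrium every exporter chooses the same q, so Σ_{j≠i} q_j = 3q. The condition becomes 144 − 20q = 0, giving q = 144/20 = 7.2.

7.2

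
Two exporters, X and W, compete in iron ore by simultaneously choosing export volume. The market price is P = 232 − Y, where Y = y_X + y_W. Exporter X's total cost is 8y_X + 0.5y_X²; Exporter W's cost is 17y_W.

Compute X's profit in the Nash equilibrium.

3257.34

Exporter X's profit: π = y_X(232 − (y_X + y_W)) − 8y_X − 0.5y_X².
∂π/∂y_X = 224 − 3y_X − y_W = 0, so y_X = 224/3 − (1/3)y_W.
For W: ∂π/∂y_W = 215 − 2y_W − y_X = 0 ⇒ y_W = 107.5 − 0.5y_X.
Plugging y_W into X's best response: y_X = 224/3 − (1/3)(107.5 − 0.5y_X) ⇒ (5/6)y_X = 233/6, so y_X = 46.6.
Then y_W = 107.5 − 0.5·46.6 = 84.2.
Price P = 232 − 130.8 = 101.2.
X's profit: (101.2 − 8)·46.6 − 0.5(46.6)² = 3257.34.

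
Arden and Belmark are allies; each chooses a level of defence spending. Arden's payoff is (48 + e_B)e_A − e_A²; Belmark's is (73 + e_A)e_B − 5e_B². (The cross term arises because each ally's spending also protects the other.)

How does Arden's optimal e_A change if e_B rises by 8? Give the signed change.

4

Expanding Arden's payoff: 48e_A + e_Be_A − e_A².
∂π/∂e_A = 48 + e_B − 2e_A = 0, so e_A = 24 + 0.5e_B.
The reaction-function slope is 0.5, so an 8-unit rise in e_B moves e_A by 0.5 × 8 = 4. Arden's best response rises — the actions are strategic complements.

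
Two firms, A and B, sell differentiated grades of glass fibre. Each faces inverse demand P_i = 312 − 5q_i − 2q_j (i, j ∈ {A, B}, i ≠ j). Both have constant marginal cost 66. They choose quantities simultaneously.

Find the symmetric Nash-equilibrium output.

20.5

Firm A's profit: π = q_A(312 − 5q_A − 2q_B) − 66q_A.
∂π/∂q_A = 246 − 10q_A − 2q_B = 0 ⇒ q_A = 24.6 − 0.2q_B.
By symmetry q_B = q_A; substituting into the reaction function, 1.2q_A = 24.6 and q_A = 20.5.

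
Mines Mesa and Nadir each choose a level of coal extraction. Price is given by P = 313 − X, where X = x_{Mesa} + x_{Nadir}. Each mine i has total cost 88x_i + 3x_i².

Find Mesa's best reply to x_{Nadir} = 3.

27.75

Mine Mesa's profit: π = x_{Mesa}(313 − (x_{Mesa} + x_{Nadir})) − 88x_{Mesa} − 3x_{Mesa}².
∂π/∂x_{Mesa} = 225 − 8x_{Mesa} − x_{Nadir} = 0, so x_{Mesa} = 28.125 − 0.125x_{Nadir}.
At x_{Nadir} = 3: x_{Mesa} = 28.125 − 0.125·3 = 27.75.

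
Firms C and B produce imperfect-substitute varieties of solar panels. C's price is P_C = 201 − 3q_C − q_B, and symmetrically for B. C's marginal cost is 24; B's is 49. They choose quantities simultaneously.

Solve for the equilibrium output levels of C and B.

26, 21

Firm C's profit: π = q_C(201 − 3q_C − q_B) − 24q_C.
∂π/∂q_C = 177 − 6q_C − q_B = 0 ⇒ q_C = 29.5 − (1/6)q_B.
Similarly q_B = 76/3 − (1/6)q_C.
Solving the two reaction functions simultaneously: (1 − (−1/6)(−1/6))q_C = 29.5 − (1/6)·(76/3), so (35/36)q_C = 455/18 and q_C = 26.
Then q_B = 76/3 − (1/6)·26 = 21.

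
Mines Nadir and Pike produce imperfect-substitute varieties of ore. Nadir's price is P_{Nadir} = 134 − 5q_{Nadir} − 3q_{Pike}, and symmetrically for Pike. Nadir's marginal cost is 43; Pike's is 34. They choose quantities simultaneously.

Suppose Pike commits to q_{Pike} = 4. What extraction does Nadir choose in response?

7.9

Mine Nadir's profit: π = q_{Nadir}(134 − 5q_{Nadir} − 3q_{Pike}) − 43q_{Nadir}.
∂π/∂q_{Nadir} = 91 − 10q_{Nadir} − 3q_{Pike} = 0 ⇒ q_{Nadir} = 9.1 − 0.3q_{Pike}.
At q_{Pike} = 4: q_{Nadir} = 9.1 − 0.3·4 = 7.9.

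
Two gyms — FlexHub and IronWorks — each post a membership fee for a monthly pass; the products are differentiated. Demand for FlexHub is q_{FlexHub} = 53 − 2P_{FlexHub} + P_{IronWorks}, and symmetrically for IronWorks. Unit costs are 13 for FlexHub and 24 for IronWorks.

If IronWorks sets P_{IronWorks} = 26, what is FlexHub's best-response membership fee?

FlexHub's profit: π = (P_{FlexHub} − 13)(53 − 2P_{FlexHub} + P_{IronWorks}).
∂π/∂P_{FlexHub} = 79 − 4P_{FlexHub} + P_{IronWorks} = 0 ⇒ P_{FlexHub} = 19.75 + 0.25P_{IronWorks}.
At P_{IronWorks} = 26: P_{FlexHub} = 19.75 + 0.25·26 = 26.25.

26.25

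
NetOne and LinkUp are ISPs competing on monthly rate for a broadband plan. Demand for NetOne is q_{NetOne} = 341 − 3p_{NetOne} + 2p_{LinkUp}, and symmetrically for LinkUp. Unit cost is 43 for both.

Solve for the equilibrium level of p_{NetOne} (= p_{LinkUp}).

117.5

NetOne's profit: π = (p_{NetOne} − 43)(341 − 3p_{NetOne} + 2p_{LinkUp}).
∂π/∂p_{NetOne} = 470 − 6p_{NetOne} + 2p_{LinkUp} = 0 ⇒ p_{NetOne} = 235/3 + (1/3)p_{LinkUp}.
Setting p_{NetOne} = p_{LinkUp} in the reaction function: p_{NetOne} = 235/3 + (1/3)p_{NetOne}, so p_{NetOne} = (235/3) / (2/3) = 117.5.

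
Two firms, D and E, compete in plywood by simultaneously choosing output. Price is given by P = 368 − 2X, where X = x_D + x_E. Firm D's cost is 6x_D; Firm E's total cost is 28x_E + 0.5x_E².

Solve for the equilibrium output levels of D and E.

70.625, 39.75

Firm D's profit: π = x_D(368 − 2(x_D + x_E)) − 6x_D.
∂π/∂x_D = 362 − 4x_D − 2x_E = 0, so x_D = 90.5 − 0.5x_E.
For E: ∂π/∂x_E = 340 − 5x_E − 2x_D = 0 ⇒ x_E = 68 − 0.4x_D.
Plugging x_E into D's best response: x_D = 90.5 − 0.5(68 − 0.4x_D) ⇒ 0.8x_D = 56.5, so x_D = 70.625.
Then x_E = 68 − 0.4·70.625 = 39.75.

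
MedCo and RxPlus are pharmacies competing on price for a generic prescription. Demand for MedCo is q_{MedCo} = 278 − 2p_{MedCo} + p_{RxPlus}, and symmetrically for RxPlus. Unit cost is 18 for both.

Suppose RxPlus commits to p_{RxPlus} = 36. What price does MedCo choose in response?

87.5

MedCo's profit: π = (p_{MedCo} − 18)(278 − 2p_{MedCo} + p_{RxPlus}).
∂π/∂p_{MedCo} = 314 − 4p_{MedCo} + p_{RxPlus} = 0 ⇒ p_{MedCo} = 78.5 + 0.25p_{RxPlus}.
At p_{RxPlus} = 36: p_{MedCo} = 78.5 + 0.25·36 = 87.5.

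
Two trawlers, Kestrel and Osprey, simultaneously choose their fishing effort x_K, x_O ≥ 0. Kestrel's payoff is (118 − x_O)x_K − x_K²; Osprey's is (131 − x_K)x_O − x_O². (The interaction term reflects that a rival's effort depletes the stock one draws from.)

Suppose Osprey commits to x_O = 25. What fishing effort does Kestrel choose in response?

Expanding Kestrel's payoff: 118x_K − x_Ox_K − x_K².
∂π/∂x_K = 118 − x_O − 2x_K = 0, so x_K = 59 − 0.5x_O.
At x_O = 25: x_K = 59 − 0.5·25 = 46.5.

46.5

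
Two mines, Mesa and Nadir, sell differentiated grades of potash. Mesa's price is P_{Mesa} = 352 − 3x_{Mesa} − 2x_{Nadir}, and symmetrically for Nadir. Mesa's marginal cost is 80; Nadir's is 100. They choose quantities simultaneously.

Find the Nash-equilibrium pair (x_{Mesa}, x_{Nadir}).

Mine Mesa's profit: π = x_{Mesa}(352 − 3x_{Mesa} − 2x_{Nadir}) − 80x_{Mesa}.
∂π/∂x_{Mesa} = 272 − 6x_{Mesa} − 2x_{Nadir} = 0 ⇒ x_{Mesa} = 136/3 − (1/3)x_{Nadir}.
Similarly x_{Nadir} = 42 − (1/3)x_{Mesa}.
Substituting the second reaction function into the first: x_{Mesa} = 136/3 − (1/3)(42 − (1/3)x_{Mesa}), which gives (8/9)x_{Mesa} = 94/3 ⇒ x_{Mesa} = 35.25.
Then x_{Nadir} = 42 − (1/3)·35.25 = 30.25.

35.25, 30.25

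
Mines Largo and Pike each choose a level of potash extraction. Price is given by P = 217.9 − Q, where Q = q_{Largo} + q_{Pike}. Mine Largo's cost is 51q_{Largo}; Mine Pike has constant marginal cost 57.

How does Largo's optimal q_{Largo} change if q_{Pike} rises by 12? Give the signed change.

Mine Largo's profit: π = q_{Largo}(217.9 − (q_{Largo} + q_{Pike})) − 51q_{Largo}.
∂π/∂q_{Largo} = 166.9 − 2q_{Largo} − q_{Pike} = 0, so q_{Largo} = 83.45 − 0.5q_{Pike}.
The reaction-function slope is −0.5, so a 12-unit rise in q_{Pike} moves q_{Largo} by −0.5 × 12 = −6. Largo's best response falls — the actions are strategic substitutes.

-6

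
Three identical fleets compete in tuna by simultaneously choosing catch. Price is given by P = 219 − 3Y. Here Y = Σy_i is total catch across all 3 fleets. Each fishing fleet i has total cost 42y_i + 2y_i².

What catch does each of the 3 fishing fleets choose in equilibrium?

11.0625

A representative fishing fleet's profit is π_i = y_i(219 − 3Y) − 42y_i − 2y_i², with Y = y_i + Σ_{j≠i} y_j.
First-order condition: 177 − 10y_i − 3Σ_{j≠i} y_j = 0.
Imposing symmetry (y_j = y for all j) turns Σ_{j≠i} y_j into 2y, so 177 = 16y and y = 11.0625.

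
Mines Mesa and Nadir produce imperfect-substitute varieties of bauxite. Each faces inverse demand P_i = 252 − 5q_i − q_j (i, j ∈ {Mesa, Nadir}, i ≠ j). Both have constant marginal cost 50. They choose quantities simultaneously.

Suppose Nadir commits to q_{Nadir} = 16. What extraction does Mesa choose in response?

Mine Mesa's profit: π = q_{Mesa}(252 − 5q_{Mesa} − q_{Nadir}) − 50q_{Mesa}.
∂π/∂q_{Mesa} = 202 − 10q_{Mesa} − q_{Nadir} = 0 ⇒ q_{Mesa} = 20.2 − 0.1q_{Nadir}.
At q_{Nadir} = 16: q_{Mesa} = 20.2 − 0.1·16 = 18.6.

18.6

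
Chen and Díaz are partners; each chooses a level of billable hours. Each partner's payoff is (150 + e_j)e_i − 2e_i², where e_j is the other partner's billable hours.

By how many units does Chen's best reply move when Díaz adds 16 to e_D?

4

Chen's payoff is (150 + e_D)e_C − 2e_C².
∂π/∂e_C = 150 + e_D − 4e_C = 0, so e_C = 37.5 + 0.25e_D.
The reaction-function slope is 0.25, so a 16-unit rise in e_D moves e_C by 0.25 × 16 = 4. Chen's best response rises — the actions are strategic complements.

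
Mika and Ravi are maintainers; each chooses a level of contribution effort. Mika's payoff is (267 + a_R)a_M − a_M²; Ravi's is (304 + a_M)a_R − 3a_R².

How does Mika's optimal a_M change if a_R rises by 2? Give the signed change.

1

Expanding Mika's payoff: 267a_M + a_Ra_M − a_M².
∂π/∂a_M = 267 + a_R − 2a_M = 0, so a_M = 133.5 + 0.5a_R.
The reaction-function slope is 0.5, so a 2-unit rise in a_R moves a_M by 0.5 × 2 = 1. Mika's best response rises — the actions are strategic complements.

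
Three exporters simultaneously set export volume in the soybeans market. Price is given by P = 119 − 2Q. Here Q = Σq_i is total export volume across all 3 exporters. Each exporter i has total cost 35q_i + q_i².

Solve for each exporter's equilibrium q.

A representative exporter's profit is π_i = q_i(119 − 2Q) − 35q_i − q_i², with Q = q_i + Σ_{j≠i} q_j.
First-order condition: 84 − 6q_i − 2Σ_{j≠i} q_j = 0.
In a symmetric equilibrium every exporter chooses the same q, so Σ_{j≠i} q_j = 2q. The condition becomes 84 − 10q = 0, giving q = 84/10 = 8.4.

8.4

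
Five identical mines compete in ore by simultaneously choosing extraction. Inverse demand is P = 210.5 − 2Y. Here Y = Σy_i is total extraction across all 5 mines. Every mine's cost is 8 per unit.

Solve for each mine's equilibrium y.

A representative mine's profit is π_i = y_i(210.5 − 2Y) − 8y_i, with Y = y_i + Σ_{j≠i} y_j.
First-order condition: 202.5 − 4y_i − 2Σ_{j≠i} y_j = 0.
Imposing symmetry (y_j = y for all j) turns Σ_{j≠i} y_j into 4y, so 202.5 = 12y and y = 16.875.

16.875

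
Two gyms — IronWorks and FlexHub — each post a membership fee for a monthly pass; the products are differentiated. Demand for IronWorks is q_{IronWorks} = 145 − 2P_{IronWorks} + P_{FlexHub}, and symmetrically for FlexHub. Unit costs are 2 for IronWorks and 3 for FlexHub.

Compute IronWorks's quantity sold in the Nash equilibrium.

IronWorks's profit: π = (P_{IronWorks} − 2)(145 − 2P_{IronWorks} + P_{FlexHub}).
∂π/∂P_{IronWorks} = 149 − 4P_{IronWorks} + P_{FlexHub} = 0 ⇒ P_{IronWorks} = 37.25 + 0.25P_{FlexHub}.
Similarly P_{FlexHub} = 37.75 + 0.25P_{IronWorks}.
Substituting the second reaction function into the first: P_{IronWorks} = 37.25 + 0.25(37.75 + 0.25P_{IronWorks}), which gives 0.9375P_{IronWorks} = 46.6875 ⇒ P_{IronWorks} = 49.8.
Then P_{FlexHub} = 37.75 + 0.25·49.8 = 50.2.
q_{IronWorks} = 145 − 2·49.8 + 50.2 = 95.6.

95.6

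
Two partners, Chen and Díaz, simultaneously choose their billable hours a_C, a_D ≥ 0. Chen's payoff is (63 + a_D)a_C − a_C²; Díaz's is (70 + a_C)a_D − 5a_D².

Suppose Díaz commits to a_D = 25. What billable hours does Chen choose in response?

Expanding Chen's payoff: 63a_C + a_Da_C − a_C².
∂π/∂a_C = 63 + a_D − 2a_C = 0, so a_C = 31.5 + 0.5a_D.
At a_D = 25: a_C = 31.5 + 0.5·25 = 44.

44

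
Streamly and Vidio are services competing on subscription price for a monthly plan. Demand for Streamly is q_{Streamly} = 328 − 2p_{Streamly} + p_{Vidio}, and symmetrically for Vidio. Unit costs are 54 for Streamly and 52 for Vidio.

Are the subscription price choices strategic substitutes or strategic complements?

strategic complements

Streamly's profit: π = (p_{Streamly} − 54)(328 − 2p_{Streamly} + p_{Vidio}).
∂π/∂p_{Streamly} = 436 − 4p_{Streamly} + p_{Vidio} = 0 ⇒ p_{Streamly} = 109 + 0.25p_{Vidio}.
The best-response slope dp_{Streamly}/dp_{Vidio} = 0.25 > 0: the reaction function is upward-sloping, so the choices are strategic complements.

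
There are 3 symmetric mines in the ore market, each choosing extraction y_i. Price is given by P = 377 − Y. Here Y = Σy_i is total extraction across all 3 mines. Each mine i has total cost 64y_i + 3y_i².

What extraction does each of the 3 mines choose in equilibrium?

31.3

A representative mine's profit is π_i = y_i(377 − Y) − 64y_i − 3y_i², with Y = y_i + Σ_{j≠i} y_j.
First-order condition: 313 − 8y_i − Σ_{j≠i} y_j = 0.
Imposing symmetry (y_j = y for all j) turns Σ_{j≠i} y_j into 2y, so 313 = 10y and y = 31.3.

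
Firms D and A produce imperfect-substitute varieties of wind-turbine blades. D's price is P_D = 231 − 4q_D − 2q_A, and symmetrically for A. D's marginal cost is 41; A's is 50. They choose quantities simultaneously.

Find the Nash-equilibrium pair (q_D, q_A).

19.3, 17.8

Firm D's profit: π = q_D(231 − 4q_D − 2q_A) − 41q_D.
∂π/∂q_D = 190 − 8q_D − 2q_A = 0 ⇒ q_D = 23.75 − 0.25q_A.
Similarly q_A = 22.625 − 0.25q_D.
Substituting the second reaction function into the first: q_D = 23.75 − 0.25(22.625 − 0.25q_D), which gives 0.9375q_D = 579/32 ⇒ q_D = 19.3.
Then q_A = 22.625 − 0.25·19.3 = 17.8.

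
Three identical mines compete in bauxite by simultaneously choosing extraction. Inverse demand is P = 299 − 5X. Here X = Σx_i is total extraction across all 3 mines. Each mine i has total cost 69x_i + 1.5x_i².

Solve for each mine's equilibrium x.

10

A representative mine's profit is π_i = x_i(299 − 5X) − 69x_i − 1.5x_i², with X = x_i + Σ_{j≠i} x_j.
First-order condition: 230 − 13x_i − 5Σ_{j≠i} x_j = 0.
In a symmetric equilibrium every mine chooses the same x, so Σ_{j≠i} x_j = 2x. The condition becomes 230 − 23x = 0, giving x = 230/23 = 10.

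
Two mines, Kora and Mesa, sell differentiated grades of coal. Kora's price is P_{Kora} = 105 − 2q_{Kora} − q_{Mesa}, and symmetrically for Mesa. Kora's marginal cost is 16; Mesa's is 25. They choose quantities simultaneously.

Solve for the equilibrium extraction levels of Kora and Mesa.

Mine Kora's profit: π = q_{Kora}(105 − 2q_{Kora} − q_{Mesa}) − 16q_{Kora}.
∂π/∂q_{Kora} = 89 − 4q_{Kora} − q_{Mesa} = 0 ⇒ q_{Kora} = 22.25 − 0.25q_{Mesa}.
Similarly q_{Mesa} = 20 − 0.25q_{Kora}.
Plugging q_{Mesa} into Kora's best response: q_{Kora} = 22.25 − 0.25(20 − 0.25q_{Kora}) ⇒ 0.9375q_{Kora} = 17.25, so q_{Kora} = 18.4.
Then q_{Mesa} = 20 − 0.25·18.4 = 15.4.

18.4, 15.4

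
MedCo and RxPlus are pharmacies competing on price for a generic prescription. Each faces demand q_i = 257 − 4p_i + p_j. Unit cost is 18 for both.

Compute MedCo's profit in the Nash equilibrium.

MedCo's profit: π = (p_{MedCo} − 18)(257 − 4p_{MedCo} + p_{RxPlus}).
∂π/∂p_{MedCo} = 329 − 8p_{MedCo} + p_{RxPlus} = 0 ⇒ p_{MedCo} = 41.125 + 0.125p_{RxPlus}.
By symmetry p_{RxPlus} = p_{MedCo}; substituting into the reaction function, 0.875p_{MedCo} = 41.125 and p_{MedCo} = 47.
q_{MedCo} = 257 − 4·47 + 47 = 116.
Profit = (47 − 18)·116 = 3364.

3364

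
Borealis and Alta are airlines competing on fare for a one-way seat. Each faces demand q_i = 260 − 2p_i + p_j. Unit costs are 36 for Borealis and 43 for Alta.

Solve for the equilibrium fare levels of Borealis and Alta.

Borealis's profit: π = (p_{Borealis} − 36)(260 − 2p_{Borealis} + p_{Alta}).
∂π/∂p_{Borealis} = 332 − 4p_{Borealis} + p_{Alta} = 0 ⇒ p_{Borealis} = 83 + 0.25p_{Alta}.
Similarly p_{Alta} = 86.5 + 0.25p_{Borealis}.
Substituting the second reaction function into the first: p_{Borealis} = 83 + 0.25(86.5 + 0.25p_{Borealis}), which gives 0.9375p_{Borealis} = 104.625 ⇒ p_{Borealis} = 111.6.
Then p_{Alta} = 86.5 + 0.25·111.6 = 114.4.

111.6, 114.4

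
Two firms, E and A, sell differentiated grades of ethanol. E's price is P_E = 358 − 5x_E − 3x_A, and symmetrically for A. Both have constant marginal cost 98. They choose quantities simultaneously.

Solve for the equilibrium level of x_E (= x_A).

20

Firm E's profit: π = x_E(358 − 5x_E − 3x_A) − 98x_E.
∂π/∂x_E = 260 − 10x_E − 3x_A = 0 ⇒ x_E = 26 − 0.3x_A.
The game is symmetric, so in equilibrium x_A = x_E: the reaction function gives 1.3x_E = 26, hence x_E = 20.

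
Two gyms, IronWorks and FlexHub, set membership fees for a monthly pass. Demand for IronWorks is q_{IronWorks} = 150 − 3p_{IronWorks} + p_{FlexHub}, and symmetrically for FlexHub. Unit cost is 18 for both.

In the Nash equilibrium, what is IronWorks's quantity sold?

IronWorks's profit: π = (p_{IronWorks} − 18)(150 − 3p_{IronWorks} + p_{FlexHub}).
∂π/∂p_{IronWorks} = 204 − 6p_{IronWorks} + p_{FlexHub} = 0 ⇒ p_{IronWorks} = 34 + (1/6)p_{FlexHub}.
Setting p_{IronWorks} = p_{FlexHub} in the reaction function: p_{IronWorks} = 34 + (1/6)p_{IronWorks}, so p_{IronWorks} = 34 / (5/6) = 40.8.
q_{IronWorks} = 150 − 3·40.8 + 40.8 = 68.4.

68.4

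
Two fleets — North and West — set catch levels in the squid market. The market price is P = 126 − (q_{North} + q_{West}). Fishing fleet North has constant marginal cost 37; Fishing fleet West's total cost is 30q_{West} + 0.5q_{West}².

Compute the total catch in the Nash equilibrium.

54.8

Fishing fleet North's profit: π = q_{North}(126 − (q_{North} + q_{West})) − 37q_{North}.
∂π/∂q_{North} = 89 − 2q_{North} − q_{West} = 0, so q_{North} = 44.5 − 0.5q_{West}.
For West: ∂π/∂q_{West} = 96 − 3q_{West} − q_{North} = 0 ⇒ q_{West} = 32 − (1/3)q_{North}.
Solving the two reaction functions simultaneously: (1 − (−0.5)(−1/3))q_{North} = 44.5 − 0.5·32, so (5/6)q_{North} = 28.5 and q_{North} = 34.2.
Then q_{West} = 32 − (1/3)·34.2 = 20.6.
Total catch: 34.2 + 20.6 = 54.8.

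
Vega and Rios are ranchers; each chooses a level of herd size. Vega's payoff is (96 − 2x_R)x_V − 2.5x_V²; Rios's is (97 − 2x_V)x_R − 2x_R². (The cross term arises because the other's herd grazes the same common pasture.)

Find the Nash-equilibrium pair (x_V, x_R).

Expanding Vega's payoff: 96x_V − 2x_Rx_V − 2.5x_V².
∂π/∂x_V = 96 − 2x_R − 5x_V = 0, so x_V = 19.2 − 0.4x_R.
Likewise for Rios: x_R = 24.25 − 0.5x_V.
Solving the two reaction functions simultaneously: (1 − (−0.4)(−0.5))x_V = 19.2 − 0.4·24.25, so 0.8x_V = 9.5 and x_V = 11.875.
Then x_R = 24.25 − 0.5·11.875 = 18.3125.

11.875, 18.3125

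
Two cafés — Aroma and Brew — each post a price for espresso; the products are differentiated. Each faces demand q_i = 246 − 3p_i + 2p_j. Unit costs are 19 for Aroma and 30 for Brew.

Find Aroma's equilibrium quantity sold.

Aroma's profit: π = (p_{Aroma} − 19)(246 − 3p_{Aroma} + 2p_{Brew}).
∂π/∂p_{Aroma} = 303 − 6p_{Aroma} + 2p_{Brew} = 0 ⇒ p_{Aroma} = 50.5 + (1/3)p_{Brew}.
Similarly p_{Brew} = 56 + (1/3)p_{Aroma}.
Substituting the second reaction function into the first: p_{Aroma} = 50.5 + (1/3)(56 + (1/3)p_{Aroma}), which gives (8/9)p_{Aroma} = 415/6 ⇒ p_{Aroma} = 77.8125.
Then p_{Brew} = 56 + (1/3)·77.8125 = 81.9375.
q_{Aroma} = 246 − 3·77.8125 + 2·81.9375 = 176.4375.

176.4375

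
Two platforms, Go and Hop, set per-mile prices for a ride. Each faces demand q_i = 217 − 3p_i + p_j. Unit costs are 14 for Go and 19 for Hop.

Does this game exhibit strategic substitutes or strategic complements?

strategic complements

Go's profit: π = (p_{Go} − 14)(217 − 3p_{Go} + p_{Hop}).
∂π/∂p_{Go} = 259 − 6p_{Go} + p_{Hop} = 0 ⇒ p_{Go} = 259/6 + (1/6)p_{Hop}.
The best-response slope dp_{Go}/dp_{Hop} = 1/6 > 0: the reaction function is upward-sloping, so the choices are strategic complements.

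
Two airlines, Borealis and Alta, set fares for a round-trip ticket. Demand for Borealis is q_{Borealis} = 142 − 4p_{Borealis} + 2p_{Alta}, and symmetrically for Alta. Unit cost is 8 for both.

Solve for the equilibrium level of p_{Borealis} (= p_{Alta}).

Borealis's profit: π = (p_{Borealis} − 8)(142 − 4p_{Borealis} + 2p_{Alta}).
∂π/∂p_{Borealis} = 174 − 8p_{Borealis} + 2p_{Alta} = 0 ⇒ p_{Borealis} = 21.75 + 0.25p_{Alta}.
By symmetry p_{Alta} = p_{Borealis}; substituting into the reaction function, 0.75p_{Borealis} = 21.75 and p_{Borealis} = 29.

29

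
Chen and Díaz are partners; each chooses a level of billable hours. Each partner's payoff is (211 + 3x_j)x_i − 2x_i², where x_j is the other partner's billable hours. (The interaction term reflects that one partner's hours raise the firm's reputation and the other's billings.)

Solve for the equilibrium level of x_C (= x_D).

211

Chen's payoff is (211 + 3x_D)x_C − 2x_C².
∂π/∂x_C = 211 + 3x_D − 4x_C = 0, so x_C = 52.75 + 0.75x_D.
Setting x_C = x_D in the reaction function: x_C = 52.75 + 0.75x_C, so x_C = 52.75 / 0.25 = 211.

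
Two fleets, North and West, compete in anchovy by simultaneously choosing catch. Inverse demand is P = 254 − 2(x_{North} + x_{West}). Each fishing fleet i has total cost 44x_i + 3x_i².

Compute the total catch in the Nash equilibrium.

Fishing fleet North's profit: π = x_{North}(254 − 2(x_{North} + x_{West})) − 44x_{North} − 3x_{North}².
∂π/∂x_{North} = 210 − 10x_{North} − 2x_{West} = 0, so x_{North} = 21 − 0.2x_{West}.
By symmetry x_{West} = x_{North}; substituting into the reaction function, 1.2x_{North} = 21 and x_{North} = 17.5.
Total catch: 17.5 + 17.5 = 35.

35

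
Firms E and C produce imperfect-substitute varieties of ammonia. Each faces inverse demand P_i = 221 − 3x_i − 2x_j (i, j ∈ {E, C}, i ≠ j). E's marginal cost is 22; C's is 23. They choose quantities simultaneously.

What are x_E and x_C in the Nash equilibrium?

24.9375, 24.6875

Firm E's profit: π = x_E(221 − 3x_E − 2x_C) − 22x_E.
∂π/∂x_E = 199 − 6x_E − 2x_C = 0 ⇒ x_E = 199/6 − (1/3)x_C.
Similarly x_C = 33 − (1/3)x_E.
Substituting the second reaction function into the first: x_E = 199/6 − (1/3)(33 − (1/3)x_E), which gives (8/9)x_E = 133/6 ⇒ x_E = 24.9375.
Then x_C = 33 − (1/3)·24.9375 = 24.6875.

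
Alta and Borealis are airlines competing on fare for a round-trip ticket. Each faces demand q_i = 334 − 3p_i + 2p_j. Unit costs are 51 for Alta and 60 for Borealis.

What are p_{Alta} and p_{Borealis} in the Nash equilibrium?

123.4375, 126.8125

Alta's profit: π = (p_{Alta} − 51)(334 − 3p_{Alta} + 2p_{Borealis}).
∂π/∂p_{Alta} = 487 − 6p_{Alta} + 2p_{Borealis} = 0 ⇒ p_{Alta} = 487/6 + (1/3)p_{Borealis}.
Similarly p_{Borealis} = 257/3 + (1/3)p_{Alta}.
Plugging p_{Borealis} into Alta's best response: p_{Alta} = 487/6 + (1/3)(257/3 + (1/3)p_{Alta}) ⇒ (8/9)p_{Alta} = 1975/18, so p_{Alta} = 123.4375.
Then p_{Borealis} = 257/3 + (1/3)·123.4375 = 126.8125.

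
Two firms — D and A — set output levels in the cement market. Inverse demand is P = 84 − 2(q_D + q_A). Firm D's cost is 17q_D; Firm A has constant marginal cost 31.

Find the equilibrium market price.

Firm D's profit: π = q_D(84 − 2(q_D + q_A)) − 17q_D.
∂π/∂q_D = 67 − 4q_D − 2q_A = 0, so q_D = 16.75 − 0.5q_A.
By the same steps for A: q_A = 13.25 − 0.5q_D.
Substituting the second reaction function into the first: q_D = 16.75 − 0.5(13.25 − 0.5q_D), which gives 0.75q_D = 10.125 ⇒ q_D = 13.5.
Then q_A = 13.25 − 0.5·13.5 = 6.5.
Equilibrium price: P = 84 − 2·20 = 44.

44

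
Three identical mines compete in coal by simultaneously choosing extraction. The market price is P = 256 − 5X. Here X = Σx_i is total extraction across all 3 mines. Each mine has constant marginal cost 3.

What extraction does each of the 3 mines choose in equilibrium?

A representative mine's profit is π_i = x_i(256 − 5X) − 3x_i, with X = x_i + Σ_{j≠i} x_j.
First-order condition: 253 − 10x_i − 5Σ_{j≠i} x_j = 0.
In a symmetric equilibrium every mine chooses the same x, so Σ_{j≠i} x_j = 2x. The condition becomes 253 − 20x = 0, giving x = 253/20 = 12.65.

12.65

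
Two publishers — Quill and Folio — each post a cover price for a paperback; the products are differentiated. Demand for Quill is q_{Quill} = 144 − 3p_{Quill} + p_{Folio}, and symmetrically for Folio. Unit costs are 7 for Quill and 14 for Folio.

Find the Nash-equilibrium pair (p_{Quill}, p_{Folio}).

33.6, 36.6

Quill's profit: π = (p_{Quill} − 7)(144 − 3p_{Quill} + p_{Folio}).
∂π/∂p_{Quill} = 165 − 6p_{Quill} + p_{Folio} = 0 ⇒ p_{Quill} = 27.5 + (1/6)p_{Folio}.
Similarly p_{Folio} = 31 + (1/6)p_{Quill}.
Substituting the second reaction function into the first: p_{Quill} = 27.5 + (1/6)(31 + (1/6)p_{Quill}), which gives (35/36)p_{Quill} = 98/3 ⇒ p_{Quill} = 33.6.
Then p_{Folio} = 31 + (1/6)·33.6 = 36.6.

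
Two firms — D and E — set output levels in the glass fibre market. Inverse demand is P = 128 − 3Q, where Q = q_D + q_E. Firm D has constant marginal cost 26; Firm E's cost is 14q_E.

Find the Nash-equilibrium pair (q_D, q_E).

10, 14

Firm D's profit: π = q_D(128 − 3(q_D + q_E)) − 26q_D.
∂π/∂q_D = 102 − 6q_D − 3q_E = 0, so q_D = 17 − 0.5q_E.
By the same steps for E: q_E = 19 − 0.5q_D.
Substituting the second reaction function into the first: q_D = 17 − 0.5(19 − 0.5q_D), which gives 0.75q_D = 7.5 ⇒ q_D = 10.
Then q_E = 19 − 0.5·10 = 14.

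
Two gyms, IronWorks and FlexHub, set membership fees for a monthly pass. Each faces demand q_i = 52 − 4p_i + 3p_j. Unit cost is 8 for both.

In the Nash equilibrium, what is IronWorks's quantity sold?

35.2

IronWorks's profit: π = (p_{IronWorks} − 8)(52 − 4p_{IronWorks} + 3p_{FlexHub}).
∂π/∂p_{IronWorks} = 84 − 8p_{IronWorks} + 3p_{FlexHub} = 0 ⇒ p_{IronWorks} = 10.5 + 0.375p_{FlexHub}.
By symmetry p_{FlexHub} = p_{IronWorks}; substituting into the reaction function, 0.625p_{IronWorks} = 10.5 and p_{IronWorks} = 16.8.
q_{IronWorks} = 52 − 4·16.8 + 3·16.8 = 35.2.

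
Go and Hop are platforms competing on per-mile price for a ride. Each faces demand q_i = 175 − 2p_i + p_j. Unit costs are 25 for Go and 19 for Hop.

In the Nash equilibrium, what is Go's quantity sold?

Go's profit: π = (p_{Go} − 25)(175 − 2p_{Go} + p_{Hop}).
∂π/∂p_{Go} = 225 − 4p_{Go} + p_{Hop} = 0 ⇒ p_{Go} = 56.25 + 0.25p_{Hop}.
Similarly p_{Hop} = 53.25 + 0.25p_{Go}.
Solving the two reaction functions simultaneously: (1 − (0.25)(0.25))p_{Go} = 56.25 + 0.25·53.25, so 0.9375p_{Go} = 69.5625 and p_{Go} = 74.2.
Then p_{Hop} = 53.25 + 0.25·74.2 = 71.8.
q_{Go} = 175 − 2·74.2 + 71.8 = 98.4.

98.4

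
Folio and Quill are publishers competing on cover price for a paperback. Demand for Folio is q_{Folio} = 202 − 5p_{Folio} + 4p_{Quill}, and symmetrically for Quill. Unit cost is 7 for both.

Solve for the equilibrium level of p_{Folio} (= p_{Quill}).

39.5

Folio's profit: π = (p_{Folio} − 7)(202 − 5p_{Folio} + 4p_{Quill}).
∂π/∂p_{Folio} = 237 − 10p_{Folio} + 4p_{Quill} = 0 ⇒ p_{Folio} = 23.7 + 0.4p_{Quill}.
By symmetry p_{Quill} = p_{Folio}; substituting into the reaction function, 0.6p_{Folio} = 23.7 and p_{Folio} = 39.5.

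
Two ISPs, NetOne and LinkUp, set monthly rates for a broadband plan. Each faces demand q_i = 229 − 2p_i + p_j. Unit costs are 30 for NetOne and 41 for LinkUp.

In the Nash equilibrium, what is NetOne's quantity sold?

135.6

NetOne's profit: π = (p_{NetOne} − 30)(229 − 2p_{NetOne} + p_{LinkUp}).
∂π/∂p_{NetOne} = 289 − 4p_{NetOne} + p_{LinkUp} = 0 ⇒ p_{NetOne} = 72.25 + 0.25p_{LinkUp}.
Similarly p_{LinkUp} = 77.75 + 0.25p_{NetOne}.
Plugging p_{LinkUp} into NetOne's best response: p_{NetOne} = 72.25 + 0.25(77.75 + 0.25p_{NetOne}) ⇒ 0.9375p_{NetOne} = 91.6875, so p_{NetOne} = 97.8.
Then p_{LinkUp} = 77.75 + 0.25·97.8 = 102.2.
q_{NetOne} = 229 − 2·97.8 + 102.2 = 135.6.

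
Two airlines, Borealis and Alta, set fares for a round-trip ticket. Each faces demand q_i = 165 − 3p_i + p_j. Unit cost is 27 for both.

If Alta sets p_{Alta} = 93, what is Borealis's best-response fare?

56.5

Borealis's profit: π = (p_{Borealis} − 27)(165 − 3p_{Borealis} + p_{Alta}).
∂π/∂p_{Borealis} = 246 − 6p_{Borealis} + p_{Alta} = 0 ⇒ p_{Borealis} = 41 + (1/6)p_{Alta}.
At p_{Alta} = 93: p_{Borealis} = 41 + (1/6)·93 = 56.5.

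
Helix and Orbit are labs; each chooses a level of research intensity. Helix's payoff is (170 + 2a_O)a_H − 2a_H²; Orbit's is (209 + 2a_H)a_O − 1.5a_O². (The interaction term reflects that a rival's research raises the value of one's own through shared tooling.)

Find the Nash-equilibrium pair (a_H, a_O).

116, 147

Expanding Helix's payoff: 170a_H + 2a_Oa_H − 2a_H².
∂π/∂a_H = 170 + 2a_O − 4a_H = 0, so a_H = 42.5 + 0.5a_O.
Likewise for Orbit: a_O = 209/3 + (2/3)a_H.
Substituting the second reaction function into the first: a_H = 42.5 + 0.5(209/3 + (2/3)a_H), which gives (2/3)a_H = 232/3 ⇒ a_H = 116.
Then a_O = 209/3 + (2/3)·116 = 147.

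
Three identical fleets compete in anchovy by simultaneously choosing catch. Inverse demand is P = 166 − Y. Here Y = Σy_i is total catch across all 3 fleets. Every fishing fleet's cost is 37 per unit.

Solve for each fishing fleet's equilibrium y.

32.25

A representative fishing fleet's profit is π_i = y_i(166 − Y) − 37y_i, with Y = y_i + Σ_{j≠i} y_j.
First-order condition: 129 − 2y_i − Σ_{j≠i} y_j = 0.
With identical fishing fleets, set every y_j = y: then 129 − 2y − 2y = 0, i.e. y = 129/4 = 32.25.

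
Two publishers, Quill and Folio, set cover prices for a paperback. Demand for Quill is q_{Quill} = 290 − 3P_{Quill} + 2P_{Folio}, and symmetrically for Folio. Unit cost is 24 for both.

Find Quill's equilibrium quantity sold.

199.5

Quill's profit: π = (P_{Quill} − 24)(290 − 3P_{Quill} + 2P_{Folio}).
∂π/∂P_{Quill} = 362 − 6P_{Quill} + 2P_{Folio} = 0 ⇒ P_{Quill} = 181/3 + (1/3)P_{Folio}.
Setting P_{Quill} = P_{Folio} in the reaction function: P_{Quill} = 181/3 + (1/3)P_{Quill}, so P_{Quill} = (181/3) / (2/3) = 90.5.
q_{Quill} = 290 − 3·90.5 + 2·90.5 = 199.5.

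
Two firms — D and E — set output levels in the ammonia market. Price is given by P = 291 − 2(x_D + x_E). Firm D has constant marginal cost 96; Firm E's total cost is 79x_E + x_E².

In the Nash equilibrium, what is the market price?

Firm D's profit: π = x_D(291 − 2(x_D + x_E)) − 96x_D.
∂π/∂x_D = 195 − 4x_D − 2x_E = 0, so x_D = 48.75 − 0.5x_E.
For E: ∂π/∂x_E = 212 − 6x_E − 2x_D = 0 ⇒ x_E = 106/3 − (1/3)x_D.
Plugging x_E into D's best response: x_D = 48.75 − 0.5(106/3 − (1/3)x_D) ⇒ (5/6)x_D = 373/12, so x_D = 37.3.
Then x_E = 106/3 − (1/3)·37.3 = 22.9.
Equilibrium price: P = 291 − 2·60.2 = 170.6.

170.6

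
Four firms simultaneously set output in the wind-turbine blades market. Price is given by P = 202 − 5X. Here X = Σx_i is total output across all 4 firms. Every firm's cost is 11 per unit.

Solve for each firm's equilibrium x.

7.64

A representative firm's profit is π_i = x_i(202 − 5X) − 11x_i, with X = x_i + Σ_{j≠i} x_j.
First-order condition: 191 − 10x_i − 5Σ_{j≠i} x_j = 0.
With identical firms, set every x_j = x: then 191 − 10x − 15x = 0, i.e. x = 191/25 = 7.64.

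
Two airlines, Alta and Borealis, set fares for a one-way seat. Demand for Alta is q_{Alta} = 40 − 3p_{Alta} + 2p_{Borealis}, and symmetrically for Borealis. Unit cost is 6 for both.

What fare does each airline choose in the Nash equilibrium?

Alta's profit: π = (p_{Alta} − 6)(40 − 3p_{Alta} + 2p_{Borealis}).
∂π/∂p_{Alta} = 58 − 6p_{Alta} + 2p_{Borealis} = 0 ⇒ p_{Alta} = 29/3 + (1/3)p_{Borealis}.
The game is symmetric, so in equilibrium p_{Borealis} = p_{Alta}: the reaction function gives (2/3)p_{Alta} = 29/3, hence p_{Alta} = 14.5.

14.5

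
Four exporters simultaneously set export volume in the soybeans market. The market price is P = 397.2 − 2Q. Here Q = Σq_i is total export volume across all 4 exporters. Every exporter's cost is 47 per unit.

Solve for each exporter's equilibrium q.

35.02

A representative exporter's profit is π_i = q_i(397.2 − 2Q) − 47q_i, with Q = q_i + Σ_{j≠i} q_j.
First-order condition: 350.2 − 4q_i − 2Σ_{j≠i} q_j = 0.
Imposing symmetry (q_j = q for all j) turns Σ_{j≠i} q_j into 3q, so 350.2 = 10q and q = 35.02.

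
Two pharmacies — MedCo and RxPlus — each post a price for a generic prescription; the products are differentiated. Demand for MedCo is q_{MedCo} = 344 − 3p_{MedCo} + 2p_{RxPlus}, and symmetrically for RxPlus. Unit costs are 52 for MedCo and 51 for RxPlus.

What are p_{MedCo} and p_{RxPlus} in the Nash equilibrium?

124.8125, 124.4375

MedCo's profit: π = (p_{MedCo} − 52)(344 − 3p_{MedCo} + 2p_{RxPlus}).
∂π/∂p_{MedCo} = 500 − 6p_{MedCo} + 2p_{RxPlus} = 0 ⇒ p_{MedCo} = 250/3 + (1/3)p_{RxPlus}.
Similarly p_{RxPlus} = 497/6 + (1/3)p_{MedCo}.
Substituting the second reaction function into the first: p_{MedCo} = 250/3 + (1/3)(497/6 + (1/3)p_{MedCo}), which gives (8/9)p_{MedCo} = 1997/18 ⇒ p_{MedCo} = 124.8125.
Then p_{RxPlus} = 497/6 + (1/3)·124.8125 = 124.4375.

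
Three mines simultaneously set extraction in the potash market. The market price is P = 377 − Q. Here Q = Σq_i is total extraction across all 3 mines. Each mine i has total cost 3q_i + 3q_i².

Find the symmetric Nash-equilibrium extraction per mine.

A representative mine's profit is π_i = q_i(377 − Q) − 3q_i − 3q_i², with Q = q_i + Σ_{j≠i} q_j.
First-order condition: 374 − 8q_i − Σ_{j≠i} q_j = 0.
Imposing symmetry (q_j = q for all j) turns Σ_{j≠i} q_j into 2q, so 374 = 10q and q = 37.4.

37.4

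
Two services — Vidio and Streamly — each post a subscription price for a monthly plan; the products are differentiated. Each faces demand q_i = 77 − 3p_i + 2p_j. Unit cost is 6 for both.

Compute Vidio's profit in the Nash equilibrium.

Vidio's profit: π = (p_{Vidio} − 6)(77 − 3p_{Vidio} + 2p_{Streamly}).
∂π/∂p_{Vidio} = 95 − 6p_{Vidio} + 2p_{Streamly} = 0 ⇒ p_{Vidio} = 95/6 + (1/3)p_{Streamly}.
By symmetry p_{Streamly} = p_{Vidio}; substituting into the reaction function, (2/3)p_{Vidio} = 95/6 and p_{Vidio} = 23.75.
q_{Vidio} = 77 − 3·23.75 + 2·23.75 = 53.25.
Profit = (23.75 − 6)·53.25 = 945.1875.

945.1875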